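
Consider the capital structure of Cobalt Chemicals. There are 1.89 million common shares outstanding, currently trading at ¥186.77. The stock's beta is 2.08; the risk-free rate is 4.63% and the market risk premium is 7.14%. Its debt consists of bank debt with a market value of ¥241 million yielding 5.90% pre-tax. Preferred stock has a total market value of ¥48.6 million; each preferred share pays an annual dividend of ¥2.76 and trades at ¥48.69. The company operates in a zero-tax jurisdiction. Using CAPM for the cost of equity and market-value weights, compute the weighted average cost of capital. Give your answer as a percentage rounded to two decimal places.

Cost of equity via CAPM: Re = 4.63% + 2.08 × 7.14% = 19.4812%.
Cost of preferred: Rp = 2.76 / 48.69 = 5.6685%.
Market value of equity E = 186.77 × 1.89m = 352.9953m.
Total capital V = 352.9953 + 48.6 + 241 = 642.5953.
Equity: weight = 352.9953/642.5953 = 0.5493; cost = 19.4812%.
Preferred: weight = 48.6/642.5953 = 0.0756; cost = 5.6685%.
Bank debt: weight = 241/642.5953 = 0.3750; after-tax cost = 5.9% × (1 − 0%) = 5.9000%.
WACC = 0.5493 × 19.4812% + 0.0756 × 5.6685% + 0.3750 × 5.9000% = 13.3430%.

13.34%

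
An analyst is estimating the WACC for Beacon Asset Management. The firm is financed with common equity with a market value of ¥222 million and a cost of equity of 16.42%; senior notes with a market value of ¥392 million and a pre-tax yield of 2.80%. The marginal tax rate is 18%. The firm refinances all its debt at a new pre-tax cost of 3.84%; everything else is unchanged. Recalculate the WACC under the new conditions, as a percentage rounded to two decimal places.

7.95%

After the change:
Total capital V = 222 + 392 = 614.
Equity: weight = 222/614 = 0.3616; cost = 16.42%.
Senior notes: weight = 392/614 = 0.6384; after-tax cost = 3.84% × (1 − 18%) = 3.1488%.
WACC = 0.3616 × 16.4200% + 0.6384 × 3.1488% = 7.9472%.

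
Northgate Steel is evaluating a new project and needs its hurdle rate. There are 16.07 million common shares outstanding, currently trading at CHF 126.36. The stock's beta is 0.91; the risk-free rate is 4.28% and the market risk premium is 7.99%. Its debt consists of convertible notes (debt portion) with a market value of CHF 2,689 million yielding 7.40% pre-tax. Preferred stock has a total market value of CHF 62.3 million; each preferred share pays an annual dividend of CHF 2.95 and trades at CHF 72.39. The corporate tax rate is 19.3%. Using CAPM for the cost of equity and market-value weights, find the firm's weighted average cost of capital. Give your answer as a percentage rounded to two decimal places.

8.32%

Cost of equity via CAPM: Re = 4.28% + 0.91 × 7.99% = 11.5509%.
Cost of preferred: Rp = 2.95 / 72.39 = 4.0751%.
Market value of equity E = 126.36 × 16.07m = 2030.6052m.
Total capital V = 2030.6052 + 62.3 + 2689 = 4781.9052.
Equity: weight = 2030.6052/4781.9052 = 0.4246; cost = 11.5509%.
Preferred: weight = 62.3/4781.9052 = 0.0130; cost = 4.0751%.
Convertible notes (debt portion): weight = 2689/4781.9052 = 0.5623; after-tax cost = 7.4% × (1 − 19.3%) = 5.9718%.
WACC = 0.4246 × 11.5509% + 0.0130 × 4.0751% + 0.5623 × 5.9718% = 8.3162%.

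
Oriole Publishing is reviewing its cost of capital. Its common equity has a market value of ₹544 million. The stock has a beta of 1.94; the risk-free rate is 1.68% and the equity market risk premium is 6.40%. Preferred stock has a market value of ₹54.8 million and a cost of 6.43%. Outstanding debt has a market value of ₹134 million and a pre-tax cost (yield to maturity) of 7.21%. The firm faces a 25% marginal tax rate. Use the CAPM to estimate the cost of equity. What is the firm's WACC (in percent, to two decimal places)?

Cost of equity via CAPM: Re = 1.68% + 1.94 × 6.4% = 14.0960%.
Total capital V = 544 + 54.8 + 134 = 732.8.
Equity: weight = 544/732.8 = 0.7424; cost = 14.096%.
Preferred: weight = 54.8/732.8 = 0.0748; cost = 6.43%.
Debt: weight = 134/732.8 = 0.1829; after-tax cost = 7.21% × (1 − 25%) = 5.4075%.
WACC = 0.7424 × 14.0960% + 0.0748 × 6.4300% + 0.1829 × 5.4075% = 11.9339%.

11.93%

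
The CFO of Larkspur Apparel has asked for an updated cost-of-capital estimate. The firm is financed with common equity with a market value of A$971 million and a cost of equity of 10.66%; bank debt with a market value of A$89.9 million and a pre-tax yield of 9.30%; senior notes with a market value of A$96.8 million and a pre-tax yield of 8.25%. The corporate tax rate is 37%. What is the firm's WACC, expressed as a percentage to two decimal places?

9.83%

Total capital V = 971 + 89.9 + 96.8 = 1157.7.
Equity: weight = 971/1157.7 = 0.8387; cost = 10.66%.
Bank debt: weight = 89.9/1157.7 = 0.0777; after-tax cost = 9.3% × (1 − 37%) = 5.8590%.
Senior notes: weight = 96.8/1157.7 = 0.0836; after-tax cost = 8.25% × (1 − 37%) = 5.1975%.
WACC = 0.8387 × 10.6600% + 0.0777 × 5.8590% + 0.0836 × 5.1975% = 9.8304%.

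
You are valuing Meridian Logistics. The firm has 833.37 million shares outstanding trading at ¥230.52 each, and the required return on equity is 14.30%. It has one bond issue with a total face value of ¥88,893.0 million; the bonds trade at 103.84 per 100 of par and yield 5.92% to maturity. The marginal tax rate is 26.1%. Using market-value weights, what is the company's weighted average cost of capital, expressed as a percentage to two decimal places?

11.08%

Market value of equity E = 230.52 × 833.37m = 192108.4524m. Market value of debt D = 88893m × 103.84/100 = 92306.4912m.
Total capital V = 192108.4524 + 92306.4912 = 284414.9436.
Equity: weight = 192108.4524/284414.9436 = 0.6755; cost = 14.3%.
Bonds outstanding: weight = 92306.4912/284414.9436 = 0.3245; after-tax cost = 5.92% × (1 − 26.1%) = 4.3749%.
WACC = 0.6755 × 14.3000% + 0.3245 × 4.3749% = 11.0788%.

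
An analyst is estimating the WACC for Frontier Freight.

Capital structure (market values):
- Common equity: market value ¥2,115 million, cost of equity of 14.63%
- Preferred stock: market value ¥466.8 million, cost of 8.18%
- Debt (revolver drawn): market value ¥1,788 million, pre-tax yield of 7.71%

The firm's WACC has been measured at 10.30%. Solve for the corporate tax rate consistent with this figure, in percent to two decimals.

Total capital V = 2115 + 466.8 + 1788 = 4369.8.
Equity weight = 2115/4369.8 = 0.4840.
Preferred weight = 466.8/4369.8 = 0.1068.
Revolver drawn weight = 1788/4369.8 = 0.4092.
Equity contribution = 0.4840 × 14.63% = 7.0810%.
Preferred contribution = 0.1068 × 8.18% = 0.8738%.
Debt contribution must be 10.3% − 7.9548% = 2.3452%.
0.4092 × 7.71% × (1 − T) = 2.3452%  ⇒  (1 − T) = 0.7434.
T = 25.6604%.

25.66%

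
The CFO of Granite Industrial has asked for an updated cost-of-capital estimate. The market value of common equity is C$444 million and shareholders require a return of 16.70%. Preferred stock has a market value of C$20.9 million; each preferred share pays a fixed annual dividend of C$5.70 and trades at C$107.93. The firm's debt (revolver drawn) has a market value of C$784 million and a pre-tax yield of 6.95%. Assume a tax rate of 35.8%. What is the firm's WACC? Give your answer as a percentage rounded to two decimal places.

Cost of preferred: Rp = 5.7 / 107.93 = 5.2812%.
Total capital V = 444 + 20.9 + 784 = 1248.9.
Equity: weight = 444/1248.9 = 0.3555; cost = 16.7%.
Preferred: weight = 20.9/1248.9 = 0.0167; cost = 5.2812%.
Revolver drawn: weight = 784/1248.9 = 0.6278; after-tax cost = 6.95% × (1 − 35.8%) = 4.4619%.
WACC = 0.3555 × 16.7000% + 0.0167 × 5.2812% + 0.6278 × 4.4619% = 8.8264%.

8.83%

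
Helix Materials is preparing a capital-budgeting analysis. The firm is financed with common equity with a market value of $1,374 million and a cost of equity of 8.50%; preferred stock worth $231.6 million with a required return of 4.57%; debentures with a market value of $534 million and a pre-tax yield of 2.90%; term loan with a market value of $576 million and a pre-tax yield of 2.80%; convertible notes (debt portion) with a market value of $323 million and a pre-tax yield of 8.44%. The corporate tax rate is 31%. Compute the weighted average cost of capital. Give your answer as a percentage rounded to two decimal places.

Total capital V = 1374 + 231.6 + 534 + 576 + 323 = 3038.6.
Equity: weight = 1374/3038.6 = 0.4522; cost = 8.5%.
Preferred: weight = 231.6/3038.6 = 0.0762; cost = 4.57%.
Debentures: weight = 534/3038.6 = 0.1757; after-tax cost = 2.9% × (1 − 31%) = 2.0010%.
Term loan: weight = 576/3038.6 = 0.1896; after-tax cost = 2.8% × (1 − 31%) = 1.9320%.
Convertible notes (debt portion): weight = 323/3038.6 = 0.1063; after-tax cost = 8.44% × (1 − 31%) = 5.8236%.
WACC = 0.4522 × 8.5000% + 0.0762 × 4.5700% + 0.1757 × 2.0010% + 0.1896 × 1.9320% + 0.1063 × 5.8236% = 5.5288%.

5.53%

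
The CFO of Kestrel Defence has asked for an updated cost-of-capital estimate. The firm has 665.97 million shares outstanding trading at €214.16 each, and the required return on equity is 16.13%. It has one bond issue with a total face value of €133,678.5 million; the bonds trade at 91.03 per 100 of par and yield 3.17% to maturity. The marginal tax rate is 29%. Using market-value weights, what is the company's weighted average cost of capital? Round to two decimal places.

9.74%

Market value of equity E = 214.16 × 665.97m = 142624.1352m. Market value of debt D = 133678.5m × 91.03/100 = 121687.53855m.
Total capital V = 142624.1352 + 121687.53855 = 264311.67375.
Equity: weight = 142624.1352/264311.67375 = 0.5396; cost = 16.13%.
Bonds outstanding: weight = 121687.53855/264311.67375 = 0.4604; after-tax cost = 3.17% × (1 − 29%) = 2.2507%.
WACC = 0.5396 × 16.1300% + 0.4604 × 2.2507% = 9.7401%.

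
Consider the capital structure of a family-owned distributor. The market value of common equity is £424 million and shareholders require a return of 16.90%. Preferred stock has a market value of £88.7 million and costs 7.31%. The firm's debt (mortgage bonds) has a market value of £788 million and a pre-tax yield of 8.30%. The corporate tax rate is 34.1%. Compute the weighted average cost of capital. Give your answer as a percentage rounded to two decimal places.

Total capital V = 424 + 88.7 + 788 = 1300.7.
Equity: weight = 424/1300.7 = 0.3260; cost = 16.9%.
Preferred: weight = 88.7/1300.7 = 0.0682; cost = 7.31%.
Mortgage bonds: weight = 788/1300.7 = 0.6058; after-tax cost = 8.3% × (1 − 34.1%) = 5.4697%.
WACC = 0.3260 × 16.9000% + 0.0682 × 7.3100% + 0.6058 × 5.4697% = 9.3212%.

9.32%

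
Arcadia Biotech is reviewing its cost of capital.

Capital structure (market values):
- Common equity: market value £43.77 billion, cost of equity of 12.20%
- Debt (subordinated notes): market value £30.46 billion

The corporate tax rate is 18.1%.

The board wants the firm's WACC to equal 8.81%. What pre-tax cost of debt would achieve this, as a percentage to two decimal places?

Total capital V = 43.77 + 30.46 = 74.23.
Equity weight = 43.77/74.23 = 0.5897.
Subordinated notes weight = 30.46/74.23 = 0.4103.
Equity contribution = 0.5897 × 12.2% = 7.1938%.
Remaining for debt = 8.81% − 7.1938% = 1.6162%.
Rd × (1 − 18.1%) × 0.4103 = 1.6162%  ⇒  Rd = 4.8091%.

4.81%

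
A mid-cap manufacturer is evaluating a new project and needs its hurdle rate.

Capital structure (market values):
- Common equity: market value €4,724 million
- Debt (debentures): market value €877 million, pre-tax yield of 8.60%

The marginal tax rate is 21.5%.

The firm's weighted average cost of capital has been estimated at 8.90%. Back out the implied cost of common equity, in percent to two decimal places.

Total capital V = 4724 + 877 = 5601.
Equity weight = 4724/5601 = 0.8434.
Debentures weight = 877/5601 = 0.1566.
Debt contribution = 0.1566 × 8.6% × (1 − 21.5%) = 1.0571%.
Required equity contribution = 8.9% − 1.0571% = 7.8429%.
Re = 7.8429% / 0.8434 = 9.2990%.

9.30%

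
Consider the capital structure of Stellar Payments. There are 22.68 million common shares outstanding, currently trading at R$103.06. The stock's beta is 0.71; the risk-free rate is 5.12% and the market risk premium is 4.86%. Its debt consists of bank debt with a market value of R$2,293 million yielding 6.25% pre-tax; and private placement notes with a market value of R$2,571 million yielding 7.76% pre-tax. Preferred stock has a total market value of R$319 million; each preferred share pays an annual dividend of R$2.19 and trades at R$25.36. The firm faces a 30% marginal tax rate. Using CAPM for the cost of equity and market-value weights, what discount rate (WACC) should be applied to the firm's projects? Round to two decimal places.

Cost of equity via CAPM: Re = 5.12% + 0.71 × 4.86% = 8.5706%.
Cost of preferred: Rp = 2.19 / 25.36 = 8.6356%.
Market value of equity E = 103.06 × 22.68m = 2337.4008m.
Total capital V = 2337.4008 + 319 + 2293 + 2571 = 7520.4008.
Equity: weight = 2337.4008/7520.4008 = 0.3108; cost = 8.5706%.
Preferred: weight = 319/7520.4008 = 0.0424; cost = 8.6356%.
Bank debt: weight = 2293/7520.4008 = 0.3049; after-tax cost = 6.25% × (1 − 30%) = 4.3750%.
Private placement notes: weight = 2571/7520.4008 = 0.3419; after-tax cost = 7.76% × (1 − 30%) = 5.4320%.
WACC = 0.3108 × 8.5706% + 0.0424 × 8.6356% + 0.3049 × 4.3750% + 0.3419 × 5.4320% = 6.2211%.

6.22%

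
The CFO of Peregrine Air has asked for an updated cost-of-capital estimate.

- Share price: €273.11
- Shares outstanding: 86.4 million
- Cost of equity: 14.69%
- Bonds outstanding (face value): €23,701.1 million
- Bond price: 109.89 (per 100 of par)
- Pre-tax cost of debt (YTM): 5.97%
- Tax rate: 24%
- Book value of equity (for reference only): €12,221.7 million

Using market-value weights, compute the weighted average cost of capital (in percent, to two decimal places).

9.36%

Market value of equity E = 273.11 × 86.4m = 23596.704m. Market value of debt D = 23701.1m × 109.89/100 = 26045.13879m.
Total capital V = 23596.704 + 26045.13879 = 49641.84279.
Equity: weight = 23596.704/49641.84279 = 0.4753; cost = 14.69%.
Bonds outstanding: weight = 26045.13879/49641.84279 = 0.5247; after-tax cost = 5.97% × (1 − 24%) = 4.5372%.
WACC = 0.4753 × 14.6900% + 0.5247 × 4.5372% = 9.3632%.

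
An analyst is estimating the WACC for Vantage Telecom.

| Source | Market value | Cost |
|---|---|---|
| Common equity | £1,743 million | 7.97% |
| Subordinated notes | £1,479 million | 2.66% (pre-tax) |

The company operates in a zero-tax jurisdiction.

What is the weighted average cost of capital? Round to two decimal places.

Total capital V = 1743 + 1479 = 3222.
Equity: weight = 1743/3222 = 0.5410; cost = 7.97%.
Subordinated notes: weight = 1479/3222 = 0.4590; after-tax cost = 2.66% × (1 − 0%) = 2.6600%.
WACC = 0.5410 × 7.9700% + 0.4590 × 2.6600% = 5.5325%.

5.53%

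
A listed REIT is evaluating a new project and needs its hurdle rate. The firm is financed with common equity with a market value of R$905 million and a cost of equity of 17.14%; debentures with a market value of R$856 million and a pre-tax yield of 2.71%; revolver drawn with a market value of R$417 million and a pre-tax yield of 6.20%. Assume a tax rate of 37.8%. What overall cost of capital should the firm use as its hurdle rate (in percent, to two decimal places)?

Total capital V = 905 + 856 + 417 = 2178.
Equity: weight = 905/2178 = 0.4155; cost = 17.14%.
Debentures: weight = 856/2178 = 0.3930; after-tax cost = 2.71% × (1 − 37.8%) = 1.6856%.
Revolver drawn: weight = 417/2178 = 0.1915; after-tax cost = 6.2% × (1 − 37.8%) = 3.8564%.
WACC = 0.4155 × 17.1400% + 0.3930 × 1.6856% + 0.1915 × 3.8564% = 8.5228%.

8.52%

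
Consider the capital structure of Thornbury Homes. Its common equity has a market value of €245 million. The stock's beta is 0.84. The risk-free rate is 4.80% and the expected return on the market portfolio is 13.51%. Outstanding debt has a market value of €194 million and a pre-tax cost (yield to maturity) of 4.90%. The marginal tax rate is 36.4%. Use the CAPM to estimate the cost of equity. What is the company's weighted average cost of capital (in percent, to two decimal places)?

8.14%

Market risk premium = 13.51% − 4.8% = 8.71%.
Cost of equity via CAPM: Re = 4.8% + 0.84 × 8.71% = 12.1164%.
Total capital V = 245 + 194 = 439.
Equity: weight = 245/439 = 0.5581; cost = 12.1164%.
Debt: weight = 194/439 = 0.4419; after-tax cost = 4.9% × (1 − 36.4%) = 3.1164%.
WACC = 0.5581 × 12.1164% + 0.4419 × 3.1164% = 8.1392%.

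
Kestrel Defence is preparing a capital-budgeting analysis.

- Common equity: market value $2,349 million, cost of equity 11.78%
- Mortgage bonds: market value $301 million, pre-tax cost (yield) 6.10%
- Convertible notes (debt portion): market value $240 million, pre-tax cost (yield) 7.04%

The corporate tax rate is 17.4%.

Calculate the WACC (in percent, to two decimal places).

Total capital V = 2349 + 301 + 240 = 2890.
Equity: weight = 2349/2890 = 0.8128; cost = 11.78%.
Mortgage bonds: weight = 301/2890 = 0.1042; after-tax cost = 6.1% × (1 − 17.4%) = 5.0386%.
Convertible notes (debt portion): weight = 240/2890 = 0.0830; after-tax cost = 7.04% × (1 − 17.4%) = 5.8150%.
WACC = 0.8128 × 11.7800% + 0.1042 × 5.0386% + 0.0830 × 5.8150% = 10.5825%.

10.58%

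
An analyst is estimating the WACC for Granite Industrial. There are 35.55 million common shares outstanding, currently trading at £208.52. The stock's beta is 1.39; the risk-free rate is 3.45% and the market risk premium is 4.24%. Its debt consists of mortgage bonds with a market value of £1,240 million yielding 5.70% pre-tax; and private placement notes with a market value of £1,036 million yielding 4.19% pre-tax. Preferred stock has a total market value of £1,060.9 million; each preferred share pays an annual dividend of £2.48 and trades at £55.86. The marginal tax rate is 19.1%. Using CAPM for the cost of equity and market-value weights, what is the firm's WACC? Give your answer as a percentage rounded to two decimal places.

7.74%

Cost of equity via CAPM: Re = 3.45% + 1.39 × 4.24% = 9.3436%.
Cost of preferred: Rp = 2.48 / 55.86 = 4.4397%.
Market value of equity E = 208.52 × 35.55m = 7412.886m.
Total capital V = 7412.886 + 1060.9 + 1240 + 1036 = 10749.786.
Equity: weight = 7412.886/10749.786 = 0.6896; cost = 9.3436%.
Preferred: weight = 1060.9/10749.786 = 0.0987; cost = 4.4397%.
Mortgage bonds: weight = 1240/10749.786 = 0.1154; after-tax cost = 5.7% × (1 − 19.1%) = 4.6113%.
Private placement notes: weight = 1036/10749.786 = 0.0964; after-tax cost = 4.19% × (1 − 19.1%) = 3.3897%.
WACC = 0.6896 × 9.3436% + 0.0987 × 4.4397% + 0.1154 × 4.6113% + 0.0964 × 3.3897% = 7.7400%.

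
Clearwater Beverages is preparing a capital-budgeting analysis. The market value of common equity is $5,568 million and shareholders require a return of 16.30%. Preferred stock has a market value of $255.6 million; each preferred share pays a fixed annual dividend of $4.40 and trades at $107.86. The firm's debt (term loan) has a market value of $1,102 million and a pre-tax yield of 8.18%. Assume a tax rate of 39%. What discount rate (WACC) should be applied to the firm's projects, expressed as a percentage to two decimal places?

14.05%

Cost of preferred: Rp = 4.4 / 107.86 = 4.0794%.
Total capital V = 5568 + 255.6 + 1102 = 6925.6.
Equity: weight = 5568/6925.6 = 0.8040; cost = 16.3%.
Preferred: weight = 255.6/6925.6 = 0.0369; cost = 4.0794%.
Term loan: weight = 1102/6925.6 = 0.1591; after-tax cost = 8.18% × (1 − 39%) = 4.9898%.
WACC = 0.8040 × 16.3000% + 0.0369 × 4.0794% + 0.1591 × 4.9898% = 14.0493%.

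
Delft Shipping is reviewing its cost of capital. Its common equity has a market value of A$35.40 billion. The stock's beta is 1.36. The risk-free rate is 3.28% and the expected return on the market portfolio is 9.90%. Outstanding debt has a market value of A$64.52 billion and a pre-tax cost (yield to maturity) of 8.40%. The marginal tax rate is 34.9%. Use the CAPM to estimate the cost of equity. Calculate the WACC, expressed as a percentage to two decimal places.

Market risk premium = 9.9% − 3.28% = 6.62%.
Cost of equity via CAPM: Re = 3.28% + 1.36 × 6.62% = 12.2832%.
Total capital V = 35.4 + 64.52 = 99.92.
Equity: weight = 35.4/99.92 = 0.3543; cost = 12.2832%.
Debt: weight = 64.52/99.92 = 0.6457; after-tax cost = 8.4% × (1 − 34.9%) = 5.4684%.
WACC = 0.3543 × 12.2832% + 0.6457 × 5.4684% = 7.8828%.

7.88%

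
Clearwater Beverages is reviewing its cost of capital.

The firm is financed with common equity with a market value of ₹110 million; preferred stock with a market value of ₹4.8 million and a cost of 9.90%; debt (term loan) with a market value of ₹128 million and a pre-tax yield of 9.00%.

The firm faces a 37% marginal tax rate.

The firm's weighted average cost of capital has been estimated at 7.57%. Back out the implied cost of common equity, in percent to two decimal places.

9.68%

Total capital V = 110 + 4.8 + 128 = 242.8.
Equity weight = 110/242.8 = 0.4530.
Preferred weight = 4.8/242.8 = 0.0198.
Term loan weight = 128/242.8 = 0.5272.
Debt contribution = 0.5272 × 9% × (1 − 37%) = 2.9891%.
Preferred contribution = 0.0198 × 9.9% = 0.1957%.
Required equity contribution = 7.57% − 3.1848% = 4.3852%.
Re = 4.3852% / 0.4530 = 9.6792%.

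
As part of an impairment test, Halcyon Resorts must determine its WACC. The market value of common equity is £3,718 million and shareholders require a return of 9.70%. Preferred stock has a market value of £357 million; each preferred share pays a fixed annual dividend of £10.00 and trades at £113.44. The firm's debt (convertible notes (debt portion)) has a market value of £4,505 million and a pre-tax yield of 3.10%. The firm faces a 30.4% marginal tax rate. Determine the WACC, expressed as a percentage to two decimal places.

Cost of preferred: Rp = 10.0 / 113.44 = 8.8152%.
Total capital V = 3718 + 357 + 4505 = 8580.
Equity: weight = 3718/8580 = 0.4333; cost = 9.7%.
Preferred: weight = 357/8580 = 0.0416; cost = 8.8152%.
Convertible notes (debt portion): weight = 4505/8580 = 0.5251; after-tax cost = 3.1% × (1 − 30.4%) = 2.1576%.
WACC = 0.4333 × 9.7000% + 0.0416 × 8.8152% + 0.5251 × 2.1576% = 5.7030%.

5.70%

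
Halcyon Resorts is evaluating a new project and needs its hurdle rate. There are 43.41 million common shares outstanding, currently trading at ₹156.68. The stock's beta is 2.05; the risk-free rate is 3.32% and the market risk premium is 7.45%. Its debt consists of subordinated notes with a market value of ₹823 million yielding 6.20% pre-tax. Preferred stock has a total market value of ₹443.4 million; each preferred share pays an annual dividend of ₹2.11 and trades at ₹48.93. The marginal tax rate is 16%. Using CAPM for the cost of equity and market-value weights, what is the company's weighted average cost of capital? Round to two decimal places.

16.44%

Cost of equity via CAPM: Re = 3.32% + 2.05 × 7.45% = 18.5925%.
Cost of preferred: Rp = 2.11 / 48.93 = 4.3123%.
Market value of equity E = 156.68 × 43.41m = 6801.4788m.
Total capital V = 6801.4788 + 443.4 + 823 = 8067.8788.
Equity: weight = 6801.4788/8067.8788 = 0.8430; cost = 18.5925%.
Preferred: weight = 443.4/8067.8788 = 0.0550; cost = 4.3123%.
Subordinated notes: weight = 823/8067.8788 = 0.1020; after-tax cost = 6.2% × (1 − 16%) = 5.2080%.
WACC = 0.8430 × 18.5925% + 0.0550 × 4.3123% + 0.1020 × 5.2080% = 16.4423%.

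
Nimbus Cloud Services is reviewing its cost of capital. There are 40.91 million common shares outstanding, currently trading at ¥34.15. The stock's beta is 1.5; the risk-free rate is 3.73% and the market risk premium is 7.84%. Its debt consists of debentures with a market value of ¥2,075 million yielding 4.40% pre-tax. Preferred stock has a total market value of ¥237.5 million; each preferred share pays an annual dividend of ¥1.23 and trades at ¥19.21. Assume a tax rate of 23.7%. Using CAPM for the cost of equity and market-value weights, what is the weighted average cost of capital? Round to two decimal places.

Cost of equity via CAPM: Re = 3.73% + 1.5 × 7.84% = 15.4900%.
Cost of preferred: Rp = 1.23 / 19.21 = 6.4029%.
Market value of equity E = 34.15 × 40.91m = 1397.0765m.
Total capital V = 1397.0765 + 237.5 + 2075 = 3709.5765.
Equity: weight = 1397.0765/3709.5765 = 0.3766; cost = 15.49%.
Preferred: weight = 237.5/3709.5765 = 0.0640; cost = 6.4029%.
Debentures: weight = 2075/3709.5765 = 0.5594; after-tax cost = 4.4% × (1 − 23.7%) = 3.3572%.
WACC = 0.3766 × 15.4900% + 0.0640 × 6.4029% + 0.5594 × 3.3572% = 8.1216%.

8.12%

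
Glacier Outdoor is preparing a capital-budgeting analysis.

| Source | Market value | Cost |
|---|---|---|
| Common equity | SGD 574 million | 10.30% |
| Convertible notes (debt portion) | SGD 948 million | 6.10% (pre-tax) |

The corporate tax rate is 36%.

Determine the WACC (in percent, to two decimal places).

6.32%

Total capital V = 574 + 948 = 1522.
Equity: weight = 574/1522 = 0.3771; cost = 10.3%.
Convertible notes (debt portion): weight = 948/1522 = 0.6229; after-tax cost = 6.1% × (1 − 36%) = 3.9040%.
WACC = 0.3771 × 10.3000% + 0.6229 × 3.9040% = 6.3162%.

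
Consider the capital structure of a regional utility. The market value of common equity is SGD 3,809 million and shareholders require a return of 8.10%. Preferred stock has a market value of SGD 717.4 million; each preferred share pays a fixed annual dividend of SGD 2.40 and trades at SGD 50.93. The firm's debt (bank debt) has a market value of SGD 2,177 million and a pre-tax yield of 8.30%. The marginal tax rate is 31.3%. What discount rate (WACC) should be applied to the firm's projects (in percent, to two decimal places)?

Cost of preferred: Rp = 2.4 / 50.93 = 4.7124%.
Total capital V = 3809 + 717.4 + 2177 = 6703.4.
Equity: weight = 3809/6703.4 = 0.5682; cost = 8.1%.
Preferred: weight = 717.4/6703.4 = 0.1070; cost = 4.7124%.
Bank debt: weight = 2177/6703.4 = 0.3248; after-tax cost = 8.3% × (1 − 31.3%) = 5.7021%.
WACC = 0.5682 × 8.1000% + 0.1070 × 4.7124% + 0.3248 × 5.7021% = 6.9587%.

6.96%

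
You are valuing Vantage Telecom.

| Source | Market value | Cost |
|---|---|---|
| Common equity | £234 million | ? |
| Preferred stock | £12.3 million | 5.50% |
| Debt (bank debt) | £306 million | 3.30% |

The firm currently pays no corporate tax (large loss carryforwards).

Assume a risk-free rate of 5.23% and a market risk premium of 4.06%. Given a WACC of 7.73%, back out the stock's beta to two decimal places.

Total capital V = 234 + 12.3 + 306 = 552.3.
Equity weight = 234/552.3 = 0.4237.
Preferred weight = 12.3/552.3 = 0.0223.
Bank debt weight = 306/552.3 = 0.5540.
Debt contribution = 0.5540 × 3.3% × (1 − 0%) = 1.8284%.
Preferred contribution = 0.0223 × 5.5% = 0.1225%.
Required equity contribution = 7.73% − 1.9508% = 5.7792%  ⇒  Re = 13.6403%.
CAPM: 13.6403% = 5.23% + β × 4.06%  ⇒  β = 2.0715.

2.07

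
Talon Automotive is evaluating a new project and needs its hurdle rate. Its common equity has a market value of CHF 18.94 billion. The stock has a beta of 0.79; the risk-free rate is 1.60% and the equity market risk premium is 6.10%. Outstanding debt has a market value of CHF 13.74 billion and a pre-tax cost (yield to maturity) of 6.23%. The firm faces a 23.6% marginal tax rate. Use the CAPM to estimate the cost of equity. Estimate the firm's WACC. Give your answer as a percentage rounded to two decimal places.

5.72%

Cost of equity via CAPM: Re = 1.6% + 0.79 × 6.1% = 6.4190%.
Total capital V = 18.94 + 13.74 = 32.68.
Equity: weight = 18.94/32.68 = 0.5796; cost = 6.419%.
Debt: weight = 13.74/32.68 = 0.4204; after-tax cost = 6.23% × (1 − 23.6%) = 4.7597%.
WACC = 0.5796 × 6.4190% + 0.4204 × 4.7597% = 5.7214%.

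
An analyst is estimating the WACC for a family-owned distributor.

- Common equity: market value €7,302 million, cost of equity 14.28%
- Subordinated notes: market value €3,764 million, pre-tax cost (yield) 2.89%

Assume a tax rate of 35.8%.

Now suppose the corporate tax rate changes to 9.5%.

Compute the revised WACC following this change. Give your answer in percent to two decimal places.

10.31%

After the change:
Total capital V = 7302 + 3764 = 11066.
Equity: weight = 7302/11066 = 0.6599; cost = 14.28%.
Subordinated notes: weight = 3764/11066 = 0.3401; after-tax cost = 2.89% × (1 − 9.5%) = 2.6155%.
WACC = 0.6599 × 14.2800% + 0.3401 × 2.6155% = 10.3124%.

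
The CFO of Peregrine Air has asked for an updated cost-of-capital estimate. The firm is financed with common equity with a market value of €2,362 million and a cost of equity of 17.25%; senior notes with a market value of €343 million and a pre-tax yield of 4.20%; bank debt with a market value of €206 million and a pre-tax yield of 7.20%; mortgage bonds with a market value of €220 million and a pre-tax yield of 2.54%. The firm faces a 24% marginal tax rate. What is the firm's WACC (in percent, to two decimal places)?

Total capital V = 2362 + 343 + 206 + 220 = 3131.
Equity: weight = 2362/3131 = 0.7544; cost = 17.25%.
Senior notes: weight = 343/3131 = 0.1095; after-tax cost = 4.2% × (1 − 24%) = 3.1920%.
Bank debt: weight = 206/3131 = 0.0658; after-tax cost = 7.2% × (1 − 24%) = 5.4720%.
Mortgage bonds: weight = 220/3131 = 0.0703; after-tax cost = 2.54% × (1 − 24%) = 1.9304%.
WACC = 0.7544 × 17.2500% + 0.1095 × 3.1920% + 0.0658 × 5.4720% + 0.0703 × 1.9304% = 13.8586%.

13.86%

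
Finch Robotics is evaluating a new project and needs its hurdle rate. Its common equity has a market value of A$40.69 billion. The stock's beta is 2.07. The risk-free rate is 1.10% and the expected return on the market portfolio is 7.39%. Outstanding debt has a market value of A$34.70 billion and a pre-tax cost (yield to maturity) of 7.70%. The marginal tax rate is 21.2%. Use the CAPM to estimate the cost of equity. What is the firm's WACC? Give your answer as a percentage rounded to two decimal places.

Market risk premium = 7.39% − 1.1% = 6.29%.
Cost of equity via CAPM: Re = 1.1% + 2.07 × 6.29% = 14.1203%.
Total capital V = 40.69 + 34.7 = 75.39.
Equity: weight = 40.69/75.39 = 0.5397; cost = 14.1203%.
Debt: weight = 34.7/75.39 = 0.4603; after-tax cost = 7.7% × (1 − 21.2%) = 6.0676%.
WACC = 0.5397 × 14.1203% + 0.4603 × 6.0676% = 10.4139%.

10.41%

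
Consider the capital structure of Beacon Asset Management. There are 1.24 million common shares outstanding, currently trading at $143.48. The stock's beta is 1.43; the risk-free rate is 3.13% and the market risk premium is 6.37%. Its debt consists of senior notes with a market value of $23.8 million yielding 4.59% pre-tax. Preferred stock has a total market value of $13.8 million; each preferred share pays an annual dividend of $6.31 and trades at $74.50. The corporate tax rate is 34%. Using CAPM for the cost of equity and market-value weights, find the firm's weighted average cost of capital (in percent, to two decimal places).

10.98%

Cost of equity via CAPM: Re = 3.13% + 1.43 × 6.37% = 12.2391%.
Cost of preferred: Rp = 6.31 / 74.5 = 8.4698%.
Market value of equity E = 143.48 × 1.24m = 177.9152m.
Total capital V = 177.9152 + 13.8 + 23.8 = 215.5152.
Equity: weight = 177.9152/215.5152 = 0.8255; cost = 12.2391%.
Preferred: weight = 13.8/215.5152 = 0.0640; cost = 8.4698%.
Senior notes: weight = 23.8/215.5152 = 0.1104; after-tax cost = 4.59% × (1 − 34%) = 3.0294%.
WACC = 0.8255 × 12.2391% + 0.0640 × 8.4698% + 0.1104 × 3.0294% = 10.9807%.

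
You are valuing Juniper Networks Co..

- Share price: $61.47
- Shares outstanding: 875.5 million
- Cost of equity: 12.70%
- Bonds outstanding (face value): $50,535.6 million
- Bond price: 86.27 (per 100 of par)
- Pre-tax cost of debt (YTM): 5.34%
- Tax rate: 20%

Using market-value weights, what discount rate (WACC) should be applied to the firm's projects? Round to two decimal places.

8.93%

Market value of equity E = 61.47 × 875.5m = 53816.985m. Market value of debt D = 50535.6m × 86.27/100 = 43597.06212m.
Total capital V = 53816.985 + 43597.06212 = 97414.04712.
Equity: weight = 53816.985/97414.04712 = 0.5525; cost = 12.7%.
Bonds outstanding: weight = 43597.06212/97414.04712 = 0.4475; after-tax cost = 5.34% × (1 − 20%) = 4.2720%.
WACC = 0.5525 × 12.7000% + 0.4475 × 4.2720% = 8.9281%.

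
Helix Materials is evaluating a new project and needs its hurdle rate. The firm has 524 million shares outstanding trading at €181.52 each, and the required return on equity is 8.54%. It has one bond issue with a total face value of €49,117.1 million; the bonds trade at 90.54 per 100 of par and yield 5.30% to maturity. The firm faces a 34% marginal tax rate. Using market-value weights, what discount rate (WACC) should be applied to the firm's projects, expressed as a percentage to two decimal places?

Market value of equity E = 181.52 × 524m = 95116.48m. Market value of debt D = 49117.1m × 90.54/100 = 44470.62234m.
Total capital V = 95116.48 + 44470.62234 = 139587.10234.
Equity: weight = 95116.48/139587.10234 = 0.6814; cost = 8.54%.
Bonds outstanding: weight = 44470.62234/139587.10234 = 0.3186; after-tax cost = 5.3% × (1 − 34%) = 3.4980%.
WACC = 0.6814 × 8.5400% + 0.3186 × 3.4980% = 6.9337%.

6.93%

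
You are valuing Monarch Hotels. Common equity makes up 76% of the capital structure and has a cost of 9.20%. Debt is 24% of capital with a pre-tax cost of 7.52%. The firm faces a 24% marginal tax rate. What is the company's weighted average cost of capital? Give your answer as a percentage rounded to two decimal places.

8.36%

After-tax cost of debt = 7.52% × (1 − 24%) = 5.7152%.
WACC = 0.760 × 9.2000% + 0.240 × 5.7152% = 8.3636%.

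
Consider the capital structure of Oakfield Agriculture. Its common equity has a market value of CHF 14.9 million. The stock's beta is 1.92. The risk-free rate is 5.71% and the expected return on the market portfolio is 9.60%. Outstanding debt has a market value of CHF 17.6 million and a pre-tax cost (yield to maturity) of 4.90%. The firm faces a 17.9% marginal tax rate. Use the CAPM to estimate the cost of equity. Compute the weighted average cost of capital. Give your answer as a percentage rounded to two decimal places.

Market risk premium = 9.6% − 5.71% = 3.89%.
Cost of equity via CAPM: Re = 5.71% + 1.92 × 3.89% = 13.1788%.
Total capital V = 14.9 + 17.6 = 32.5.
Equity: weight = 14.9/32.5 = 0.4585; cost = 13.1788%.
Debt: weight = 17.6/32.5 = 0.5415; after-tax cost = 4.9% × (1 − 17.9%) = 4.0229%.
WACC = 0.4585 × 13.1788% + 0.5415 × 4.0229% = 8.2205%.

8.22%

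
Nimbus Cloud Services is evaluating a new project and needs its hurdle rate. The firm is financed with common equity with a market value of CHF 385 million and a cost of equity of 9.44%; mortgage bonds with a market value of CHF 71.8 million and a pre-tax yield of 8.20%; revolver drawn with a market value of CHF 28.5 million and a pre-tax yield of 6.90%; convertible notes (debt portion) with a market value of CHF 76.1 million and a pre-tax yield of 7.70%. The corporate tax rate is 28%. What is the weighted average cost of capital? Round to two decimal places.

Total capital V = 385 + 71.8 + 28.5 + 76.1 = 561.4.
Equity: weight = 385/561.4 = 0.6858; cost = 9.44%.
Mortgage bonds: weight = 71.8/561.4 = 0.1279; after-tax cost = 8.2% × (1 − 28%) = 5.9040%.
Revolver drawn: weight = 28.5/561.4 = 0.0508; after-tax cost = 6.9% × (1 − 28%) = 4.9680%.
Convertible notes (debt portion): weight = 76.1/561.4 = 0.1356; after-tax cost = 7.7% × (1 − 28%) = 5.5440%.
WACC = 0.6858 × 9.4400% + 0.1279 × 5.9040% + 0.0508 × 4.9680% + 0.1356 × 5.5440% = 8.2326%.

8.23%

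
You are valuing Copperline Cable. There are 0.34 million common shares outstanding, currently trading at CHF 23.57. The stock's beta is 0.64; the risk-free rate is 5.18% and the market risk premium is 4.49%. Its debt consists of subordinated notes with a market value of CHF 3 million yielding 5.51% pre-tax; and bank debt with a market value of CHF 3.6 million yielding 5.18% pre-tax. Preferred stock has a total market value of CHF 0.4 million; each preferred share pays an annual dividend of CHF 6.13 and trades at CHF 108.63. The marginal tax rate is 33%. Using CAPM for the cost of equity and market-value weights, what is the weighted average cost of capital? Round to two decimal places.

6.02%

Cost of equity via CAPM: Re = 5.18% + 0.64 × 4.49% = 8.0536%.
Cost of preferred: Rp = 6.13 / 108.63 = 5.6430%.
Market value of equity E = 23.57 × 0.34m = 8.0138m.
Total capital V = 8.0138 + 0.4 + 3 + 3.6 = 15.0138.
Equity: weight = 8.0138/15.0138 = 0.5338; cost = 8.0536%.
Preferred: weight = 0.4/15.0138 = 0.0266; cost = 5.643%.
Subordinated notes: weight = 3/15.0138 = 0.1998; after-tax cost = 5.51% × (1 − 33%) = 3.6917%.
Bank debt: weight = 3.6/15.0138 = 0.2398; after-tax cost = 5.18% × (1 − 33%) = 3.4706%.
WACC = 0.5338 × 8.0536% + 0.0266 × 5.6430% + 0.1998 × 3.6917% + 0.2398 × 3.4706% = 6.0189%.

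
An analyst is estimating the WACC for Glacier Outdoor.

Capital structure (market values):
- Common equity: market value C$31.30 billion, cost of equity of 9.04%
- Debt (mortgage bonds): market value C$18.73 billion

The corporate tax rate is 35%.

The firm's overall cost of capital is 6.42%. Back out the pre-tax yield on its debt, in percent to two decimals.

Total capital V = 31.3 + 18.73 = 50.03.
Equity weight = 31.3/50.03 = 0.6256.
Mortgage bonds weight = 18.73/50.03 = 0.3744.
Equity contribution = 0.6256 × 9.04% = 5.6556%.
Remaining for debt = 6.42% − 5.6556% = 0.7644%.
Rd × (1 − 35%) × 0.3744 = 0.7644%  ⇒  Rd = 3.1410%.

3.14%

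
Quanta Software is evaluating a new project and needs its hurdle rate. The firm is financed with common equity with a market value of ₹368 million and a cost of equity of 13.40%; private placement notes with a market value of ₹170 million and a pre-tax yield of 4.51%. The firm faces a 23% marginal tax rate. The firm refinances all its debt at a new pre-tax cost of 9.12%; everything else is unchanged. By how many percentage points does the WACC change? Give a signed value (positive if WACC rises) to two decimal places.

Current WACC:
Total capital V = 368 + 170 = 538.
Equity: weight = 368/538 = 0.6840; cost = 13.4%.
Private placement notes: weight = 170/538 = 0.3160; after-tax cost = 4.51% × (1 − 23%) = 3.4727%.
WACC = 0.6840 × 13.4000% + 0.3160 × 3.4727% = 10.2631%.
After the change:
Total capital V = 368 + 170 = 538.
Equity: weight = 368/538 = 0.6840; cost = 13.4%.
Private placement notes: weight = 170/538 = 0.3160; after-tax cost = 9.12% × (1 − 23%) = 7.0224%.
WACC = 0.6840 × 13.4000% + 0.3160 × 7.0224% = 11.3848%.
Change in WACC = 11.3848% − 10.2631% = 1.1217 pp.

+1.12 pp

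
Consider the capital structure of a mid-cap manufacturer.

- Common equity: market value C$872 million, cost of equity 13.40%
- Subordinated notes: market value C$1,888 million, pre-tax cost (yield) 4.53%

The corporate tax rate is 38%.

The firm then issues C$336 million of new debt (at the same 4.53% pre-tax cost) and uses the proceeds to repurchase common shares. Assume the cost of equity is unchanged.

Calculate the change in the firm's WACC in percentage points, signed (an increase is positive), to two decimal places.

-1.29 pp

Current WACC:
Total capital V = 872 + 1888 = 2760.
Equity: weight = 872/2760 = 0.3159; cost = 13.4%.
Subordinated notes: weight = 1888/2760 = 0.6841; after-tax cost = 4.53% × (1 − 38%) = 2.8086%.
WACC = 0.3159 × 13.4000% + 0.6841 × 2.8086% = 6.1549%.
After the change:
Total capital V = 536 + 2224 = 2760.
Equity: weight = 536/2760 = 0.1942; cost = 13.4%.
Subordinated notes: weight = 2224/2760 = 0.8058; after-tax cost = 4.53% × (1 − 38%) = 2.8086%.
WACC = 0.1942 × 13.4000% + 0.8058 × 2.8086% = 4.8655%.
Change in WACC = 4.8655% − 6.1549% = -1.2894 pp.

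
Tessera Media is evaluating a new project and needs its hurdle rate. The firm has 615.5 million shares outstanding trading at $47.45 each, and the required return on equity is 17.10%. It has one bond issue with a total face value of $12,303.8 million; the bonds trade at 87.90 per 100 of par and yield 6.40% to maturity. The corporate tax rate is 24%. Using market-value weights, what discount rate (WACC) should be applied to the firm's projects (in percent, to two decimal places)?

Market value of equity E = 47.45 × 615.5m = 29205.475m. Market value of debt D = 12303.8m × 87.9/100 = 10815.0402m.
Total capital V = 29205.475 + 10815.0402 = 40020.5152.
Equity: weight = 29205.475/40020.5152 = 0.7298; cost = 17.1%.
Bonds outstanding: weight = 10815.0402/40020.5152 = 0.2702; after-tax cost = 6.4% × (1 − 24%) = 4.8640%.
WACC = 0.7298 × 17.1000% + 0.2702 × 4.8640% = 13.7934%.

13.79%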